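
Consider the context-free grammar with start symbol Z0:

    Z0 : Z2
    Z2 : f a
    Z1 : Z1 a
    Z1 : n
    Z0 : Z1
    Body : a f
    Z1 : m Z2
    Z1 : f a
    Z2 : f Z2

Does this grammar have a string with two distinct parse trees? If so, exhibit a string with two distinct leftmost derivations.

Witness: f a

Derivation 1: Z0 ⇒ Z2 ⇒ f a
Derivation 2: Z0 ⇒ Z1 ⇒ f a

Two distinct leftmost derivations for the same string.

Ambiguous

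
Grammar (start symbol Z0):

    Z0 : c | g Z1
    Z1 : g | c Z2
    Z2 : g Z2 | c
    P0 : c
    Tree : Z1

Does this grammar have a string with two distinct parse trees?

Unambiguous

Only Z0, Z1, Z2 are reachable from Z0; ignoring the rest: The reachable rules are right-linear with at most one rule per (nonterminal, next-terminal) pair. Each input token forces the next rule, so parsing is deterministic.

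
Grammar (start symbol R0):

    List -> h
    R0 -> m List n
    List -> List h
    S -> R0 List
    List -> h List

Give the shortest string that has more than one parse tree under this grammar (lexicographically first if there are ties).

m h h n

length 3: no string has ≥2 trees
length 4: m h h n has 2 parse trees

Two derivations of m h h n:
  R0 ⇒ m List n ⇒ m List h n ⇒ m h h n
  R0 ⇒ m List n ⇒ m h List n ⇒ m h h n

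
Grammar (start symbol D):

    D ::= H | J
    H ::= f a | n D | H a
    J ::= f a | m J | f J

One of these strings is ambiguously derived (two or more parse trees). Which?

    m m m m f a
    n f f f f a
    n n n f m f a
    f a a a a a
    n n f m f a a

m m m m f a: 1 tree
n f f f f a: 1 tree
n n n f m f a: 1 tree
f a a a a a: 1 tree
n n f m f a a: 2 trees

n n f m f a a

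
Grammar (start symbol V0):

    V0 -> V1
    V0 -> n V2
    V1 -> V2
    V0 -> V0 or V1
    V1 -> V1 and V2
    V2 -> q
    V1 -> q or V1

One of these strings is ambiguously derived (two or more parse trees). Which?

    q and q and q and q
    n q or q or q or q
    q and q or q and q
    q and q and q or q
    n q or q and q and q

q and q and q and q: 1 tree
n q or q or q or q: 4 trees
q and q or q and q: 1 tree
q and q and q or q: 1 tree
n q or q and q and q: 1 tree

n q or q or q or q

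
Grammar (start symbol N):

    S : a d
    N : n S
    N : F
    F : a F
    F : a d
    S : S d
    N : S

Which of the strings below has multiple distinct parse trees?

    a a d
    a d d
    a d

a a d: 1 tree
a d d: 1 tree
a d: 2 trees

a d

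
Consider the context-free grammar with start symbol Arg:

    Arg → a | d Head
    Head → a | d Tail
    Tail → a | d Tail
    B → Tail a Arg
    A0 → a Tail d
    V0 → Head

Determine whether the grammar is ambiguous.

Unambiguous

(B, A0, V0 are unreachable from Arg, so their rules don't affect L(Arg).) Each reachable nonterminal has at most one production per leading terminal, and all productions are right-linear; the derivation is determined token-by-token.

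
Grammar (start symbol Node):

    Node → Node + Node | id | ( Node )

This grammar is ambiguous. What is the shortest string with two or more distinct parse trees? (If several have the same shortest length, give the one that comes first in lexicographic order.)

length 1: no string has ≥2 trees
length 3: no string has ≥2 trees
length 5: id + id + id has 2 parse trees

Two derivations of id + id + id:
  Node ⇒ Node + Node ⇒ Node + Node + Node ⇒ id + Node + Node ⇒ id + id + Node ⇒ id + id + id
  Node ⇒ Node + Node ⇒ id + Node ⇒ id + Node + Node ⇒ id + id + Node ⇒ id + id + id

id + id + id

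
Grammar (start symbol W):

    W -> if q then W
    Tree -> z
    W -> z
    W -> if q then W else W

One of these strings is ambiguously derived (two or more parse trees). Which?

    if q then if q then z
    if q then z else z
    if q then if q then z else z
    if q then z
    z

if q then if q then z else z

if q then if q then z: 1 tree
if q then z else z: 1 tree
if q then if q then z else z: 2 trees
if q then z: 1 tree
z: 1 tree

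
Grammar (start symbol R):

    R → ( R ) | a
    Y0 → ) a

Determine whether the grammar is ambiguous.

(Y0 is unreachable from R, so its rules don't affect L(R).) Each string is a nest of matched brackets around a single atom. An opening bracket forces the recursive rule; an atom forces the base rule.

Unambiguous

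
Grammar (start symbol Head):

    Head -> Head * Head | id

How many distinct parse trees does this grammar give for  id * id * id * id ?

5

Parse trees for id * id * id * id:
  [Head [Head id] * [Head [Head id] * [Head [Head id] * [Head id]]]]
  [Head [Head id] * [Head [Head [Head id] * [Head id]] * [Head id]]]
  [Head [Head [Head id] * [Head id]] * [Head [Head id] * [Head id]]]
  [Head [Head [Head id] * [Head [Head id] * [Head id]]] * [Head id]]
  [Head [Head [Head [Head id] * [Head id]] * [Head id]] * [Head id]]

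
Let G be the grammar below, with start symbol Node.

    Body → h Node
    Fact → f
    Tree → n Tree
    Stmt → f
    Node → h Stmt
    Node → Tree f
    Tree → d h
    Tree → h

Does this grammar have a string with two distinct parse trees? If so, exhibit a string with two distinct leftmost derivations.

Witness: h f

Derivation 1: Node ⇒ h Stmt ⇒ h f
Derivation 2: Node ⇒ Tree f ⇒ h f

Two distinct leftmost derivations for the same string.

Ambiguous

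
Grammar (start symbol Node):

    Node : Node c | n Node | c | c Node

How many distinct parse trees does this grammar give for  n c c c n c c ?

7

Parse trees for n c c c n c c:
  [Node [Node n [Node c [Node c [Node c [Node n [Node c]]]]]] c]
  [Node n [Node [Node c [Node c [Node c [Node n [Node c]]]]] c]]
  [Node n [Node c [Node [Node c [Node c [Node n [Node c]]]] c]]]
  [Node n [Node c [Node c [Node [Node c [Node n [Node c]]] c]]]]
  [Node n [Node c [Node c [Node c [Node [Node n [Node c]] c]]]]]
  [Node n [Node c [Node c [Node c [Node n [Node [Node c] c]]]]]]
  [Node n [Node c [Node c [Node c [Node n [Node c [Node c]]]]]]]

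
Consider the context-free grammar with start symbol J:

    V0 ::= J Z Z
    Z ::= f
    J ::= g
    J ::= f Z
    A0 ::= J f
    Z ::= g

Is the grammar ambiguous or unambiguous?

Unambiguous

(A0, V0 are unreachable from J, so their rules don't affect L(J).) The reachable rules are right-linear with at most one rule per (nonterminal, next-terminal) pair. Each input token forces the next rule, so parsing is deterministic.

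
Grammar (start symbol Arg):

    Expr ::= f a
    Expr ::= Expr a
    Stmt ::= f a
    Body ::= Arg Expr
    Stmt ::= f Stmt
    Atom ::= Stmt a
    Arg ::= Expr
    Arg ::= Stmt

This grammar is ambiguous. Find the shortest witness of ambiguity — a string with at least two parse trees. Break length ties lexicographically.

f a

length 2: f a has 2 parse trees

Two derivations of f a:
  Arg ⇒ Expr ⇒ f a
  Arg ⇒ Stmt ⇒ f a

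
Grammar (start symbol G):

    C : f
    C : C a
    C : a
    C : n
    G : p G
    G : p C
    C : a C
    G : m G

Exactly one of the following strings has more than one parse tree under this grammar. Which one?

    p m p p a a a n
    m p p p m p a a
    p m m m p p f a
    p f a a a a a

m p p p m p a a

p m p p a a a n: 1 tree
m p p p m p a a: 2 trees
p m m m p p f a: 1 tree
p f a a a a a: 1 tree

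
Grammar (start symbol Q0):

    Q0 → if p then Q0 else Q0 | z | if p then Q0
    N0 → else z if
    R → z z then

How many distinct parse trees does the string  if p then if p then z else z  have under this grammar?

Parse trees for if p then if p then z else z:
  [Q0 if p then [Q0 if p then [Q0 z]] else [Q0 z]]
  [Q0 if p then [Q0 if p then [Q0 z] else [Q0 z]]]

2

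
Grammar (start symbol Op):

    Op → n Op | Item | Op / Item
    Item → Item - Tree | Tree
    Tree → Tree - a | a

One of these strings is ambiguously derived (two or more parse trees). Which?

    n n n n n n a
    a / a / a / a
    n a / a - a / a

n n n n n n a: 1 tree
a / a / a / a: 1 tree
n a / a - a / a: 6 trees

n a / a - a / a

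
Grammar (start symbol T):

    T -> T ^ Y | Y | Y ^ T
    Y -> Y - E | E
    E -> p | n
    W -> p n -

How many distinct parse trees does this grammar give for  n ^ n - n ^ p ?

Parse trees for n ^ n - n ^ p:
  [T [T [T [Y [E n]]] ^ [Y [Y [E n]] - [E n]]] ^ [Y [E p]]]
  [T [T [Y [E n]] ^ [T [Y [Y [E n]] - [E n]]]] ^ [Y [E p]]]
  [T [Y [E n]] ^ [T [T [Y [Y [E n]] - [E n]]] ^ [Y [E p]]]]
  [T [Y [E n]] ^ [T [Y [Y [E n]] - [E n]] ^ [T [Y [E p]]]]]

4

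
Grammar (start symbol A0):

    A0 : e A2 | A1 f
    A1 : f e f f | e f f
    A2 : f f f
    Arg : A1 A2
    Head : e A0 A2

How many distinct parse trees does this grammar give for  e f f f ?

2

Parse trees for e f f f:
  [A0 e [A2 f f f]]
  [A0 [A1 e f f] f]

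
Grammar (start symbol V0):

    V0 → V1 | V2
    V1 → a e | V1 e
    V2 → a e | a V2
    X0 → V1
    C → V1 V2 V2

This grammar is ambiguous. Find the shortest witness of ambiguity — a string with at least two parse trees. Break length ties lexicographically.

a e

length 2: a e has 2 parse trees

Two derivations of a e:
  V0 ⇒ V1 ⇒ a e
  V0 ⇒ V2 ⇒ a e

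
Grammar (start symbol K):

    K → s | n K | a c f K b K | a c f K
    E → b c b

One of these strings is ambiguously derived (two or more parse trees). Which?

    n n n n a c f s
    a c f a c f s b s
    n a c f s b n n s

a c f a c f s b s

n n n n a c f s: 1 tree
a c f a c f s b s: 2 trees
n a c f s b n n s: 1 tree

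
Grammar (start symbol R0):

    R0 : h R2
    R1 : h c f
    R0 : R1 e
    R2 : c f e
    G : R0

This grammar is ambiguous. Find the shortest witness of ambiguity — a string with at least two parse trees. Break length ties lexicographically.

length 4: h c f e has 2 parse trees

Two derivations of h c f e:
  R0 ⇒ h R2 ⇒ h c f e
  R0 ⇒ R1 e ⇒ h c f e

h c f e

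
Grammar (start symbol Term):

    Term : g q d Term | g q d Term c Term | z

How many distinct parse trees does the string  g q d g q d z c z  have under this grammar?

Parse trees for g q d g q d z c z:
  [Term g q d [Term g q d [Term z] c [Term z]]]
  [Term g q d [Term g q d [Term z]] c [Term z]]

2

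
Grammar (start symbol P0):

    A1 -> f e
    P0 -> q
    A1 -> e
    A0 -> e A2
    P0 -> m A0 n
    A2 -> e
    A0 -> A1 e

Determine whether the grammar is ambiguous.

Ambiguous

Witness: m e e n

Derivation 1: P0 ⇒ m A0 n ⇒ m e A2 n ⇒ m e e n
Derivation 2: P0 ⇒ m A0 n ⇒ m A1 e n ⇒ m e e n

Two distinct leftmost derivations for the same string.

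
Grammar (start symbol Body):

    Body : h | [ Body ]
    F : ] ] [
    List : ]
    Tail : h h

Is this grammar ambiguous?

Unambiguous

(F, List, Tail are unreachable from Body, so their rules don't affect L(Body).) L(Body) is { openⁿ atom closeⁿ : n ≥ 0 }. The bracket depth fixes n, and the derivation is forced at every step.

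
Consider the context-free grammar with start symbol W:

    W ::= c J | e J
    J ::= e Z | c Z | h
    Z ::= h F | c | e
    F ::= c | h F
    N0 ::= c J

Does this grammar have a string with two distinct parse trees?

Unambiguous

Only W, J, Z, F are reachable from W; ignoring the rest: Restricted to the reachable nonterminals, every rule has the form A → t or A → t B, and no two rules for the same A share a first terminal. The grammar encodes a DFA — one run per string.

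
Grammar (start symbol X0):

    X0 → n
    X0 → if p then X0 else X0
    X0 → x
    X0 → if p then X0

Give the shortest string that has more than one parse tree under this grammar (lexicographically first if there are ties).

if p then if p then n else n

length 1: no string has ≥2 trees
length 4: no string has ≥2 trees
length 6: no string has ≥2 trees
length 7: no string has ≥2 trees
length 9: if p then if p then n else n has 2 parse trees

Two derivations of if p then if p then n else n:
  X0 ⇒ if p then X0 else X0 ⇒ if p then if p then X0 else X0 ⇒ if p then if p then n else X0 ⇒ if p then if p then n else n
  X0 ⇒ if p then X0 ⇒ if p then if p then X0 else X0 ⇒ if p then if p then n else X0 ⇒ if p then if p then n else n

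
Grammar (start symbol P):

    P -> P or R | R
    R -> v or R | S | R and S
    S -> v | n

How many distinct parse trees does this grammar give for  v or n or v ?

2

Parse trees for v or n or v:
  [P [P [P [R [S v]]] or [R [S n]]] or [R [S v]]]
  [P [P [R v or [R [S n]]]] or [R [S v]]]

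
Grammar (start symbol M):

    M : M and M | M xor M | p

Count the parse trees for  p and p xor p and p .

5

Parse trees for p and p xor p and p:
  [M [M p] and [M [M [M p] xor [M p]] and [M p]]]
  [M [M p] and [M [M p] xor [M [M p] and [M p]]]]
  [M [M [M p] and [M [M p] xor [M p]]] and [M p]]
  [M [M [M [M p] and [M p]] xor [M p]] and [M p]]
  [M [M [M p] and [M p]] xor [M [M p] and [M p]]]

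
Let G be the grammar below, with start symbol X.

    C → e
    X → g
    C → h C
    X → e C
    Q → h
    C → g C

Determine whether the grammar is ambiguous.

Only X, C are reachable from X; ignoring the rest: Each reachable nonterminal has at most one production per leading terminal, and all productions are right-linear; the derivation is determined token-by-token.

Unambiguous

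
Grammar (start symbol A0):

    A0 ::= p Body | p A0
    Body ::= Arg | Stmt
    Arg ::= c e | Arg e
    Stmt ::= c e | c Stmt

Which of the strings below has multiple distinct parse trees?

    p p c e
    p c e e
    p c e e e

p p c e

p p c e: 2 trees
p c e e: 1 tree
p c e e e: 1 tree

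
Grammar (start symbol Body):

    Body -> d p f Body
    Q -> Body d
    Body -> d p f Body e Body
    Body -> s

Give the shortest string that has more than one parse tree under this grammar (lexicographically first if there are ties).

length 1: no string has ≥2 trees
length 4: no string has ≥2 trees
length 6: no string has ≥2 trees
length 7: no string has ≥2 trees
length 9: d p f d p f s e s has 2 parse trees

Two derivations of d p f d p f s e s:
  Body ⇒ d p f Body ⇒ d p f d p f Body e Body ⇒ d p f d p f s e Body ⇒ d p f d p f s e s
  Body ⇒ d p f Body e Body ⇒ d p f d p f Body e Body ⇒ d p f d p f s e Body ⇒ d p f d p f s e s

d p f d p f s e s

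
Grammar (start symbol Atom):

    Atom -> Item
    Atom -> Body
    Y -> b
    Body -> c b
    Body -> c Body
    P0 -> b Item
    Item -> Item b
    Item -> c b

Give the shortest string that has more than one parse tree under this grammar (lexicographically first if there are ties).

length 2: c b has 2 parse trees

Two derivations of c b:
  Atom ⇒ Item ⇒ c b
  Atom ⇒ Body ⇒ c b

c b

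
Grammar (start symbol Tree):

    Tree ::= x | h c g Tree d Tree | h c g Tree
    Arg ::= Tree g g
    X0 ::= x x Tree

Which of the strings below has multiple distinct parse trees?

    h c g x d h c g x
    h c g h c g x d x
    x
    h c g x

h c g h c g x d x

h c g x d h c g x: 1 tree
h c g h c g x d x: 2 trees
x: 1 tree
h c g x: 1 tree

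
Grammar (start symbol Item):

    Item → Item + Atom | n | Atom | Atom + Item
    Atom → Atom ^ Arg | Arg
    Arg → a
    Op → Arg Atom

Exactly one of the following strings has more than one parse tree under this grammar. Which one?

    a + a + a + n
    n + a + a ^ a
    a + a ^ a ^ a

a + a + a + n: 1 tree
n + a + a ^ a: 1 tree
a + a ^ a ^ a: 2 trees

a + a ^ a ^ a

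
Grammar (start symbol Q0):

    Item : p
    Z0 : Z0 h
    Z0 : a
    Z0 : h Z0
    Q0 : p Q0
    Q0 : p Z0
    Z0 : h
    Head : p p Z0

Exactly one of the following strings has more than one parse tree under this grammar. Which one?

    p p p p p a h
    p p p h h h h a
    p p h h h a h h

p p p p p a h: 1 tree
p p p h h h h a: 1 tree
p p h h h a h h: 10 trees

p p h h h a h h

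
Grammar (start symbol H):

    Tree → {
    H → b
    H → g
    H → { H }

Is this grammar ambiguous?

Unambiguous

(Tree is unreachable from H, so its rules don't affect L(H).) L(H) is { openⁿ atom closeⁿ : n ≥ 0 }. The bracket depth fixes n, and the derivation is forced at every step.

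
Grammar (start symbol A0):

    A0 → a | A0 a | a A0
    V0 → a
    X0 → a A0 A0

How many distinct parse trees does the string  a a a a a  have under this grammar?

Parse trees for a a a a a (showing first 6 of 16):
  [A0 [A0 [A0 [A0 [A0 a] a] a] a] a]
  [A0 [A0 [A0 [A0 a [A0 a]] a] a] a]
  [A0 [A0 [A0 a [A0 [A0 a] a]] a] a]
  [A0 [A0 [A0 a [A0 a [A0 a]]] a] a]
  [A0 [A0 a [A0 [A0 [A0 a] a] a]] a]
  [A0 [A0 a [A0 [A0 a [A0 a]] a]] a]

16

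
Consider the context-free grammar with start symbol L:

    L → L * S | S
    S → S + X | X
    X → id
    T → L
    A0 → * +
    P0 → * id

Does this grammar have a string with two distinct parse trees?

Unambiguous

(T, A0, P0 are unreachable from L, so their rules don't affect L(L).) The grammar is stratified — L handles '*' (left-recursive), S handles '+', X atoms. Each operator has a fixed associativity and precedence level, so every string has one parse.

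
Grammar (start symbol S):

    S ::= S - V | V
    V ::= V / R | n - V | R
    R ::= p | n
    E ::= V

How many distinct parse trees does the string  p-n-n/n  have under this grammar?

3

Parse trees for p-n-n/n:
  [S [S [V [R p]]] - [V [V n - [V [R n]]] / [R n]]]
  [S [S [V [R p]]] - [V n - [V [V [R n]] / [R n]]]]
  [S [S [S [V [R p]]] - [V [R n]]] - [V [V [R n]] / [R n]]]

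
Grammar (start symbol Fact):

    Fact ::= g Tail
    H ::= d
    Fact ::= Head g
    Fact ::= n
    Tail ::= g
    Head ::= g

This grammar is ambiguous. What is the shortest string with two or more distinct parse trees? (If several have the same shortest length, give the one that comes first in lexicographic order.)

g g

length 1: no string has ≥2 trees
length 2: g g has 2 parse trees

Two derivations of g g:
  Fact ⇒ g Tail ⇒ g g
  Fact ⇒ Head g ⇒ g g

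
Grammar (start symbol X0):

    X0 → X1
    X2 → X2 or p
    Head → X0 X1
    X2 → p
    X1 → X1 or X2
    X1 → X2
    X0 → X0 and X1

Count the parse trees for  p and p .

Parse trees for p and p:
  [X0 [X0 [X1 [X2 p]]] and [X1 [X2 p]]]

1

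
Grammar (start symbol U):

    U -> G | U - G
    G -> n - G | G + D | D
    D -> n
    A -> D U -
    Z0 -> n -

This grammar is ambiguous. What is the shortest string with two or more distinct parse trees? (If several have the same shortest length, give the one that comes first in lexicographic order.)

n - n

length 1: no string has ≥2 trees
length 3: n - n has 2 parse trees

Two derivations of n - n:
  U ⇒ G ⇒ n - G ⇒ n - D ⇒ n - n
  U ⇒ U - G ⇒ G - G ⇒ D - G ⇒ n - G ⇒ n - D ⇒ n - n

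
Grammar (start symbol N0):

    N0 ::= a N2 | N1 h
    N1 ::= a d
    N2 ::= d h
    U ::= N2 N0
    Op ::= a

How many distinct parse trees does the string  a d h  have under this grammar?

Parse trees for a d h:
  [N0 a [N2 d h]]
  [N0 [N1 a d] h]

2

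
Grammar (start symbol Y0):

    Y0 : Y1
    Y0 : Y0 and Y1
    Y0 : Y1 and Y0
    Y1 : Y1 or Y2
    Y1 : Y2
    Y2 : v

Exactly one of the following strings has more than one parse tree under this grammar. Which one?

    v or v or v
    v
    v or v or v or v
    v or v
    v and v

v or v or v: 1 tree
v: 1 tree
v or v or v or v: 1 tree
v or v: 1 tree
v and v: 2 trees

v and v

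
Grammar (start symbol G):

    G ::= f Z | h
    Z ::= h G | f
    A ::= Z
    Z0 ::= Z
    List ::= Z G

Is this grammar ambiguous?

Unambiguous

(A, Z0, List are unreachable from G, so their rules don't affect L(G).) The reachable rules are right-linear with at most one rule per (nonterminal, next-terminal) pair. Each input token forces the next rule, so parsing is deterministic.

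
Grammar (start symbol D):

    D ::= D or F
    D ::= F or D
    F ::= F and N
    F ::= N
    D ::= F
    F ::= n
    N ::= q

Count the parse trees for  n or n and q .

Parse trees for n or n and q:
  [D [D [F n]] or [F [F n] and [N q]]]
  [D [F n] or [D [F [F n] and [N q]]]]

2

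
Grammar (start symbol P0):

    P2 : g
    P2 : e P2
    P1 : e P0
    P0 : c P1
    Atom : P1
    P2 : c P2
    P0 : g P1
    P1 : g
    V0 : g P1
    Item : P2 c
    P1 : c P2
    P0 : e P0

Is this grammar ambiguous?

Unambiguous

Only P0, P1, P2 are reachable from P0; ignoring the rest: Restricted to the reachable nonterminals, every rule has the form A → t or A → t B, and no two rules for the same A share a first terminal. The grammar encodes a DFA — one run per string.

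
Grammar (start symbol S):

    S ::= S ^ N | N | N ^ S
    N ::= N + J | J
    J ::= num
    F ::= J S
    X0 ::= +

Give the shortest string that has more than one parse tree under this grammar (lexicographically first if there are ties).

length 1: no string has ≥2 trees
length 3: num ^ num has 2 parse trees

Two derivations of num ^ num:
  S ⇒ S ^ N ⇒ N ^ N ⇒ J ^ N ⇒ num ^ N ⇒ num ^ J ⇒ num ^ num
  S ⇒ N ^ S ⇒ J ^ S ⇒ num ^ S ⇒ num ^ N ⇒ num ^ J ⇒ num ^ num

num ^ num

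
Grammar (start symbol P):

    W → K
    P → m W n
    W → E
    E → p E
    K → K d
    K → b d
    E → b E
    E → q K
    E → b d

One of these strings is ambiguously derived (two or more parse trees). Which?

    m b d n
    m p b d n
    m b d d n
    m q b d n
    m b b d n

m b d n: 2 trees
m p b d n: 1 tree
m b d d n: 1 tree
m q b d n: 1 tree
m b b d n: 1 tree

m b d n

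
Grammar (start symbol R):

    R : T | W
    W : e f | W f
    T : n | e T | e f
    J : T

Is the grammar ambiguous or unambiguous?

Ambiguous

Witness: e f

Derivation 1: R ⇒ T ⇒ e f
Derivation 2: R ⇒ W ⇒ e f

Two distinct leftmost derivations for the same string.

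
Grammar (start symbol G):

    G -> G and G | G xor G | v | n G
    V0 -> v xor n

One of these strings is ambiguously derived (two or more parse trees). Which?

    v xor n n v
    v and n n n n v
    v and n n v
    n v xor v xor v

v xor n n v: 1 tree
v and n n n n v: 1 tree
v and n n v: 1 tree
n v xor v xor v: 5 trees

n v xor v xor v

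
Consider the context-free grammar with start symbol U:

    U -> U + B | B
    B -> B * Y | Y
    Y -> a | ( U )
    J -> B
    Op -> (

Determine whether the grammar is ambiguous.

Only U, B, Y are reachable from U; ignoring the rest: This is a standard precedence ladder (U over B over Y), with each level left-recursive on its own operator ('+' at U, '*' at B). That structure is LR(1), hence unambiguous.

Unambiguous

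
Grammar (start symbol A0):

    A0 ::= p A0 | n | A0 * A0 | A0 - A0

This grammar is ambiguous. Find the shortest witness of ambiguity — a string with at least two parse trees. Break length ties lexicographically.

p n * n

length 1: no string has ≥2 trees
length 2: no string has ≥2 trees
length 3: no string has ≥2 trees
length 4: p n * n has 2 parse trees

Two derivations of p n * n:
  A0 ⇒ p A0 ⇒ p A0 * A0 ⇒ p n * A0 ⇒ p n * n
  A0 ⇒ A0 * A0 ⇒ p A0 * A0 ⇒ p n * A0 ⇒ p n * n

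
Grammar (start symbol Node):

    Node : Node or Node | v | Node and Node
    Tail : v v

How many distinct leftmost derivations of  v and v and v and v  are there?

Parse trees for v and v and v and v:
  [Node [Node v] and [Node [Node v] and [Node [Node v] and [Node v]]]]
  [Node [Node v] and [Node [Node [Node v] and [Node v]] and [Node v]]]
  [Node [Node [Node v] and [Node v]] and [Node [Node v] and [Node v]]]
  [Node [Node [Node v] and [Node [Node v] and [Node v]]] and [Node v]]
  [Node [Node [Node [Node v] and [Node v]] and [Node v]] and [Node v]]

5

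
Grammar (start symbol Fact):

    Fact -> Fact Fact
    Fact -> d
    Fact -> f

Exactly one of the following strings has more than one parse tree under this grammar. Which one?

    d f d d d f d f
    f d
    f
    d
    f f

d f d d d f d f

d f d d d f d f: 429 trees
f d: 1 tree
f: 1 tree
d: 1 tree
f f: 1 tree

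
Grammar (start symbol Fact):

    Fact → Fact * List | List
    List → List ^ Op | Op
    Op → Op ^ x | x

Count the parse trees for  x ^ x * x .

2

Parse trees for x ^ x * x:
  [Fact [Fact [List [List [Op x]] ^ [Op x]]] * [List [Op x]]]
  [Fact [Fact [List [Op [Op x] ^ x]]] * [List [Op x]]]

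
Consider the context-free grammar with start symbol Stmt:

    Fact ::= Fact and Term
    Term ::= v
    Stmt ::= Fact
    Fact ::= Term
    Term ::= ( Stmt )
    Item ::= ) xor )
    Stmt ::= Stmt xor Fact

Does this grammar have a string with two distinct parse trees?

Only Stmt, Fact, Term are reachable from Stmt; ignoring the rest: This is a standard precedence ladder (Stmt over Fact over Term), with each level left-recursive on its own operator ('xor' at Stmt, 'and' at Fact). That structure is LR(1), hence unambiguous.

Unambiguous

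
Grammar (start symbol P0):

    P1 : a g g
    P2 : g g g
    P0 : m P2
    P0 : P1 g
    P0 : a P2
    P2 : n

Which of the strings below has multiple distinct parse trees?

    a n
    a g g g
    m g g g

a n: 1 tree
a g g g: 2 trees
m g g g: 1 tree

a g g g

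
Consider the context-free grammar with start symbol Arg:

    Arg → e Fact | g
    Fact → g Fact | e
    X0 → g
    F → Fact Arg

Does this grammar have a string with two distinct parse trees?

(X0, F are unreachable from Arg, so their rules don't affect L(Arg).) Each reachable nonterminal has at most one production per leading terminal, and all productions are right-linear; the derivation is determined token-by-token.

Unambiguous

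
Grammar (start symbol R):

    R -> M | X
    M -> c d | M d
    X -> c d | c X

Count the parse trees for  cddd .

1

Parse trees for cddd:
  [R [M [M [M c d] d] d]]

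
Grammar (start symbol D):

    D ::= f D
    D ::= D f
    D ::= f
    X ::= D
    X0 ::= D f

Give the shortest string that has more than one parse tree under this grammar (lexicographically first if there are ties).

length 1: no string has ≥2 trees
length 2: f f has 2 parse trees

Two derivations of f f:
  D ⇒ f D ⇒ f f
  D ⇒ D f ⇒ f f

f f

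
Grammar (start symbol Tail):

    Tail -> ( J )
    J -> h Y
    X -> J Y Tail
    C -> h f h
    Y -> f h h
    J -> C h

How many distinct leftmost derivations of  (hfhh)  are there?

2

Parse trees for (hfhh):
  [Tail ( [J h [Y f h h]] )]
  [Tail ( [J [C h f h] h] )]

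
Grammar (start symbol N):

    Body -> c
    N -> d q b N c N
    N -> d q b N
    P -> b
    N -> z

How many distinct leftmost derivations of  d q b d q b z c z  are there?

Parse trees for d q b d q b z c z:
  [N d q b [N d q b [N z]] c [N z]]
  [N d q b [N d q b [N z] c [N z]]]

2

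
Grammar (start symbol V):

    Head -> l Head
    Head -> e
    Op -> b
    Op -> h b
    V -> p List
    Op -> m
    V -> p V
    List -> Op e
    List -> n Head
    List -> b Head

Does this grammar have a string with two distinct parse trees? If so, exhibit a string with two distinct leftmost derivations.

Witness: p b e

Derivation 1: V ⇒ p List ⇒ p Op e ⇒ p b e
Derivation 2: V ⇒ p List ⇒ p b Head ⇒ p b e

Two distinct leftmost derivations for the same string.

Ambiguous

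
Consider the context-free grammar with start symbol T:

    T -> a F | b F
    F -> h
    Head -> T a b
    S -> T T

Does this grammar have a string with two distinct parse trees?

Unambiguous

Only T, F are reachable from T; ignoring the rest: Restricted to the reachable nonterminals, every rule has the form A → t or A → t B, and no two rules for the same A share a first terminal. The grammar encodes a DFA — one run per string.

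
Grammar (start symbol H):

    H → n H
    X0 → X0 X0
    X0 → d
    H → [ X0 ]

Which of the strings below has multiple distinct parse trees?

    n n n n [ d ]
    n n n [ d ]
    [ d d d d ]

[ d d d d ]

n n n n [ d ]: 1 tree
n n n [ d ]: 1 tree
[ d d d d ]: 5 trees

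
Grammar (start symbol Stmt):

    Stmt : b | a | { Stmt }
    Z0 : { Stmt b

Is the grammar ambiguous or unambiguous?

Only Stmt is reachable from Stmt; ignoring the rest: L(Stmt) is { openⁿ atom closeⁿ : n ≥ 0 }. The bracket depth fixes n, and the derivation is forced at every step.

Unambiguous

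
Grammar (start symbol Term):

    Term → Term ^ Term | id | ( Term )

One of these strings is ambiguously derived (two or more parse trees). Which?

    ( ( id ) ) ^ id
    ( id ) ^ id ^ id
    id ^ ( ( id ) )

( id ) ^ id ^ id

( ( id ) ) ^ id: 1 tree
( id ) ^ id ^ id: 2 trees
id ^ ( ( id ) ): 1 tree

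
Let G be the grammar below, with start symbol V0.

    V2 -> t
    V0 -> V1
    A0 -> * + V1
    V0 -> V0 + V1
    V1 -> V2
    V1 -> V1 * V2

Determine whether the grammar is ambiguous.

Unambiguous

Only V0, V1, V2 are reachable from V0; ignoring the rest: This is a standard precedence ladder (V0 over V1 over V2), with each level left-recursive on its own operator ('+' at V0, '*' at V1). That structure is LR(1), hence unambiguous.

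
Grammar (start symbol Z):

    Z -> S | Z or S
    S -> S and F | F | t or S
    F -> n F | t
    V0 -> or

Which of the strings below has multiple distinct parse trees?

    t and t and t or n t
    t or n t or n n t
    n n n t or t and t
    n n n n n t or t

t and t and t or n t: 1 tree
t or n t or n n t: 2 trees
n n n t or t and t: 1 tree
n n n n n t or t: 1 tree

t or n t or n n t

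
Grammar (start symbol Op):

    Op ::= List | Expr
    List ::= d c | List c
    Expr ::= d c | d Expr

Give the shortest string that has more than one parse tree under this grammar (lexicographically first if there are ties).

d c

length 2: d c has 2 parse trees

Two derivations of d c:
  Op ⇒ List ⇒ d c
  Op ⇒ Expr ⇒ d c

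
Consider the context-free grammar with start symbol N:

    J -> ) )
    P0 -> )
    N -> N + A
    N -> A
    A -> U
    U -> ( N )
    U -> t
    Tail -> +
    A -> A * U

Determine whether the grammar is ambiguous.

Only N, A, U are reachable from N; ignoring the rest: N → N + A | A  ;  A → A * U | U  — a left-associative chain with U at the bottom. Each string factors uniquely by precedence.

Unambiguous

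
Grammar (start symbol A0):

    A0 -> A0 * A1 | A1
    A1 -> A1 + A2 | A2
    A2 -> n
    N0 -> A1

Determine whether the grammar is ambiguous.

Unambiguous

Only A0, A1, A2 are reachable from A0; ignoring the rest: This is a standard precedence ladder (A0 over A1 over A2), with each level left-recursive on its own operator ('*' at A0, '+' at A1). That structure is LR(1), hence unambiguous.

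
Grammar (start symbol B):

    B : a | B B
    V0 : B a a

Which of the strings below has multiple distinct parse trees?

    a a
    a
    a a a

a a: 1 tree
a: 1 tree
a a a: 2 trees

a a a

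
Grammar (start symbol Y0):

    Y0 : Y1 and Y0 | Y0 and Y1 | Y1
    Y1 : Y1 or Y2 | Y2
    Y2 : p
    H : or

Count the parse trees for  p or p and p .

Parse trees for p or p and p:
  [Y0 [Y1 [Y1 [Y2 p]] or [Y2 p]] and [Y0 [Y1 [Y2 p]]]]
  [Y0 [Y0 [Y1 [Y1 [Y2 p]] or [Y2 p]]] and [Y1 [Y2 p]]]

2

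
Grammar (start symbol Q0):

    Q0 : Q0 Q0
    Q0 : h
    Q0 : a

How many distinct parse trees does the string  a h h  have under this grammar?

Parse trees for a h h:
  [Q0 [Q0 a] [Q0 [Q0 h] [Q0 h]]]
  [Q0 [Q0 [Q0 a] [Q0 h]] [Q0 h]]

2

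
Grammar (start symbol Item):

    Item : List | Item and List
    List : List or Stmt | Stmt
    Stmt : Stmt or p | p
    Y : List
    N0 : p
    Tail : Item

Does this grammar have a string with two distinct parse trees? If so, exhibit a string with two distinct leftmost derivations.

Ambiguous

Witness: p or p

Derivation 1: Item ⇒ List ⇒ List or Stmt ⇒ Stmt or Stmt ⇒ p or Stmt ⇒ p or p
Derivation 2: Item ⇒ List ⇒ Stmt ⇒ Stmt or p ⇒ p or p

Two distinct leftmost derivations for the same string.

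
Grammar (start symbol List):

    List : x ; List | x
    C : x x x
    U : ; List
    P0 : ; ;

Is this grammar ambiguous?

Unambiguous

(C, U, P0 are unreachable from List, so their rules don't affect L(List).) The reachable grammar is A → atom sep A | atom. Each atom is followed by either the separator (recurse) or end-of-string (stop) — no choice point.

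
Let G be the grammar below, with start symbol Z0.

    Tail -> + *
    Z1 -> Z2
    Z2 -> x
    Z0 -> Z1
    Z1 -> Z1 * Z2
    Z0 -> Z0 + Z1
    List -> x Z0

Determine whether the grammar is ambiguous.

(Tail, List are unreachable from Z0, so their rules don't affect L(Z0).) Z0 → Z0 + Z1 | Z1  ;  Z1 → Z1 * Z2 | Z2  — a left-associative chain with Z2 at the bottom. Each string factors uniquely by precedence.

Unambiguous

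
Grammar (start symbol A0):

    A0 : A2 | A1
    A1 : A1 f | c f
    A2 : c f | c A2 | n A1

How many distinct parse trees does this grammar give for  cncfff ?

Parse trees for cncfff:
  [A0 [A2 c [A2 n [A1 [A1 [A1 c f] f] f]]]]

1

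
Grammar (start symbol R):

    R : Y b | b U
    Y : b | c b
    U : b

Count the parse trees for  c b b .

Parse trees for c b b:
  [R [Y c b] b]

1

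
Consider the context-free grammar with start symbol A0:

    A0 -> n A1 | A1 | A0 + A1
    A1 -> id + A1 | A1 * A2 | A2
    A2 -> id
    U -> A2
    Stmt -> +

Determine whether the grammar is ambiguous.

Witness: id + id

Derivation 1: A0 ⇒ A1 ⇒ id + A1 ⇒ id + A2 ⇒ id + id
Derivation 2: A0 ⇒ A0 + A1 ⇒ A1 + A1 ⇒ A2 + A1 ⇒ id + A1 ⇒ id + A2 ⇒ id + id

Two distinct leftmost derivations for the same string.

Ambiguous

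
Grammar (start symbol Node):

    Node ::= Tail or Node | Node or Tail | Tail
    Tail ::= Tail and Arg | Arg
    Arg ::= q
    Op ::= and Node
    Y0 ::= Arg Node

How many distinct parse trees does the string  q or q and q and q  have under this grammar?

2

Parse trees for q or q and q and q:
  [Node [Tail [Arg q]] or [Node [Tail [Tail [Tail [Arg q]] and [Arg q]] and [Arg q]]]]
  [Node [Node [Tail [Arg q]]] or [Tail [Tail [Tail [Arg q]] and [Arg q]] and [Arg q]]]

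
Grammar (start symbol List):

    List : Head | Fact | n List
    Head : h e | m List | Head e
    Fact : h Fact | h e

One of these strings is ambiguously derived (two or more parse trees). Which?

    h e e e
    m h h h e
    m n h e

h e e e: 1 tree
m h h h e: 1 tree
m n h e: 2 trees

m n h e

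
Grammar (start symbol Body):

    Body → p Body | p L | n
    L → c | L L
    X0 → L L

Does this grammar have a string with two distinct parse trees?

Witness: p c c c

Derivation 1: Body ⇒ p L ⇒ p L L ⇒ p c L ⇒ p c L L ⇒ p c c L ⇒ p c c c
Derivation 2: Body ⇒ p L ⇒ p L L ⇒ p L L L ⇒ p c L L ⇒ p c c L ⇒ p c c c

Two distinct leftmost derivations for the same string.

Ambiguous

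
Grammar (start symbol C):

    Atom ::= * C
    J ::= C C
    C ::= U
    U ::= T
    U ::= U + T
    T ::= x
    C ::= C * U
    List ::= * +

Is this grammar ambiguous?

Unambiguous

Only C, U, T are reachable from C; ignoring the rest: C → C * U | U  ;  U → U + T | T  — a left-associative chain with T at the bottom. Each string factors uniquely by precedence.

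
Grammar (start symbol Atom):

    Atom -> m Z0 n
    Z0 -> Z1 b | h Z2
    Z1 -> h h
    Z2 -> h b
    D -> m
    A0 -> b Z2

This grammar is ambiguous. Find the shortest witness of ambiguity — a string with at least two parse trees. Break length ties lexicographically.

length 5: m h h b n has 2 parse trees

Two derivations of m h h b n:
  Atom ⇒ m Z0 n ⇒ m Z1 b n ⇒ m h h b n
  Atom ⇒ m Z0 n ⇒ m h Z2 n ⇒ m h h b n

m h h b n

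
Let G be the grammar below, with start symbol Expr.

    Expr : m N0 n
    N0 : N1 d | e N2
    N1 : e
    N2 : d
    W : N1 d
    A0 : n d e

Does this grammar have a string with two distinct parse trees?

Ambiguous

Witness: m e d n

Derivation 1: Expr ⇒ m N0 n ⇒ m N1 d n ⇒ m e d n
Derivation 2: Expr ⇒ m N0 n ⇒ m e N2 n ⇒ m e d n

Two distinct leftmost derivations for the same string.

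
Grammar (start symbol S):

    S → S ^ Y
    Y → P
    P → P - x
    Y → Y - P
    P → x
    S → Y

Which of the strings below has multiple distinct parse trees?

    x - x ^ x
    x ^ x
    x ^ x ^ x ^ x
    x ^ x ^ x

x - x ^ x: 2 trees
x ^ x: 1 tree
x ^ x ^ x ^ x: 1 tree
x ^ x ^ x: 1 tree

x - x ^ x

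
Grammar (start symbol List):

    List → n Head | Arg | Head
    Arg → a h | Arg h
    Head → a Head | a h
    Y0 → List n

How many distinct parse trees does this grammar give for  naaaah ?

1

Parse trees for naaaah:
  [List n [Head a [Head a [Head a [Head a h]]]]]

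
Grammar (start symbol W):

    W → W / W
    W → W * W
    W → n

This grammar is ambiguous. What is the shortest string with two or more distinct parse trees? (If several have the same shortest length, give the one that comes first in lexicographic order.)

length 1: no string has ≥2 trees
length 3: no string has ≥2 trees
length 5: n * n * n has 2 parse trees

Two derivations of n * n * n:
  W ⇒ W * W ⇒ W * W * W ⇒ n * W * W ⇒ n * n * W ⇒ n * n * n
  W ⇒ W * W ⇒ n * W ⇒ n * W * W ⇒ n * n * W ⇒ n * n * n

n * n * n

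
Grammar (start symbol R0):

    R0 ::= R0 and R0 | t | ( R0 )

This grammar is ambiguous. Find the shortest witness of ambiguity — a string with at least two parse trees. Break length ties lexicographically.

t and t and t

length 1: no string has ≥2 trees
length 3: no string has ≥2 trees
length 5: t and t and t has 2 parse trees

Two derivations of t and t and t:
  R0 ⇒ R0 and R0 ⇒ R0 and R0 and R0 ⇒ t and R0 and R0 ⇒ t and t and R0 ⇒ t and t and t
  R0 ⇒ R0 and R0 ⇒ t and R0 ⇒ t and R0 and R0 ⇒ t and t and R0 ⇒ t and t and t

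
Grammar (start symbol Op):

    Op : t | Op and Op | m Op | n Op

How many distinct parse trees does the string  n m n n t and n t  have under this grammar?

Parse trees for n m n n t and n t:
  [Op [Op n [Op m [Op n [Op n [Op t]]]]] and [Op n [Op t]]]
  [Op n [Op [Op m [Op n [Op n [Op t]]]] and [Op n [Op t]]]]
  [Op n [Op m [Op [Op n [Op n [Op t]]] and [Op n [Op t]]]]]
  [Op n [Op m [Op n [Op [Op n [Op t]] and [Op n [Op t]]]]]]
  [Op n [Op m [Op n [Op n [Op [Op t] and [Op n [Op t]]]]]]]

5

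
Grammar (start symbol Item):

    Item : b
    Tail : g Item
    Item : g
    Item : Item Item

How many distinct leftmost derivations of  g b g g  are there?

Parse trees for g b g g:
  [Item [Item g] [Item [Item b] [Item [Item g] [Item g]]]]
  [Item [Item g] [Item [Item [Item b] [Item g]] [Item g]]]
  [Item [Item [Item g] [Item b]] [Item [Item g] [Item g]]]
  [Item [Item [Item g] [Item [Item b] [Item g]]] [Item g]]
  [Item [Item [Item [Item g] [Item b]] [Item g]] [Item g]]

5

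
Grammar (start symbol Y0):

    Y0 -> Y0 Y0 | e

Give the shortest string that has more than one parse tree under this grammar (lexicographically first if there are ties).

length 1: no string has ≥2 trees
length 2: no string has ≥2 trees
length 3: e e e has 2 parse trees

Two derivations of e e e:
  Y0 ⇒ Y0 Y0 ⇒ Y0 Y0 Y0 ⇒ e Y0 Y0 ⇒ e e Y0 ⇒ e e e
  Y0 ⇒ Y0 Y0 ⇒ e Y0 ⇒ e Y0 Y0 ⇒ e e Y0 ⇒ e e e

e e e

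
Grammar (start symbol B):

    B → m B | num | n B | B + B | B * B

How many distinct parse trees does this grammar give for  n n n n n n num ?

1

Parse trees for n n n n n n num:
  [B n [B n [B n [B n [B n [B n [B num]]]]]]]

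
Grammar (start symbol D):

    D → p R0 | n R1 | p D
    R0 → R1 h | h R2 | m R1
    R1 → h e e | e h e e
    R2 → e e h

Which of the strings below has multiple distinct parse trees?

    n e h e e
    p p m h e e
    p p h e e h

n e h e e: 1 tree
p p m h e e: 1 tree
p p h e e h: 2 trees

p p h e e h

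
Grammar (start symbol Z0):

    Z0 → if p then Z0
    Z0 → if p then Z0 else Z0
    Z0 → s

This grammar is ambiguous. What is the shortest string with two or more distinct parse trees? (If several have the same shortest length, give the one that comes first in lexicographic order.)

if p then if p then s else s

length 1: no string has ≥2 trees
length 4: no string has ≥2 trees
length 6: no string has ≥2 trees
length 7: no string has ≥2 trees
length 9: if p then if p then s else s has 2 parse trees

Two derivations of if p then if p then s else s:
  Z0 ⇒ if p then Z0 ⇒ if p then if p then Z0 else Z0 ⇒ if p then if p then s else Z0 ⇒ if p then if p then s else s
  Z0 ⇒ if p then Z0 else Z0 ⇒ if p then if p then Z0 else Z0 ⇒ if p then if p then s else Z0 ⇒ if p then if p then s else s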